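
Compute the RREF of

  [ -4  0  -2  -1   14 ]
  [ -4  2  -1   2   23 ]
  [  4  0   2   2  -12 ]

[[1, 0, 1/2, 0, -4], [0, 1, 1/2, 0, 3/2], [0, 0, 0, 1, 2]]

ρ1 -> -1/4·ρ1
ρ2 -> ρ2 + 4·ρ1
ρ3 -> ρ3 − 4·ρ1
ρ2 -> 1/2·ρ2
ρ2 -> ρ2 − 3/2·ρ3
ρ1 -> ρ1 − 1/4·ρ3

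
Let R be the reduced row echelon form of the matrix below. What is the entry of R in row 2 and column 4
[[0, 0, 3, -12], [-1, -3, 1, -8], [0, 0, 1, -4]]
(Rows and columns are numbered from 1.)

-4

R1 <-> R2
  [ -1  -3  1   -8 ]
  [  0   0  3  -12 ]
  [  0   0  1   -4 ]
R1 := -1·R1
  [ 1  3  -1    8 ]
  [ 0  0   3  -12 ]
  [ 0  0   1   -4 ]
R2 := 1/3·R2
  [ 1  3  -1   8 ]
  [ 0  0   1  -4 ]
  [ 0  0   1  -4 ]
R3 := R3 − R2
  [ 1  3  -1   8 ]
  [ 0  0   1  -4 ]
  [ 0  0   0   0 ]
R1 := R1 + R2
  [ 1  3  0   4 ]
  [ 0  0  1  -4 ]
  [ 0  0  0   0 ]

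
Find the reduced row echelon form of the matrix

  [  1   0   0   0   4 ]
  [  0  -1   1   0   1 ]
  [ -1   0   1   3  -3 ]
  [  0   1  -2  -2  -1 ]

R3 → R3 + R1
R2 → -1·R2
R4 → R4 − R2
R4 → R4 + R3
R3 → R3 − 3·R4
R2 → R2 + R3

[[1, 0, 0, 0, 4], [0, 1, 0, 0, -3], [0, 0, 1, 0, -2], [0, 0, 0, 1, 1]]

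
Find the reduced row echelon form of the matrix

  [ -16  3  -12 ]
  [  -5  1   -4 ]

R1 := -1/16·R1
  [  1  -3/16  3/4 ]
  [ -5      1   -4 ]
R2 := R2 + 5·R1
  [ 1  -3/16   3/4 ]
  [ 0   1/16  -1/4 ]
R2 := 16·R2
  [ 1  -3/16  3/4 ]
  [ 0      1   -4 ]
R1 := R1 + 3/16·R2
  [ 1  0   0 ]
  [ 0  1  -4 ]

[[1, 0, 0], [0, 1, -4]]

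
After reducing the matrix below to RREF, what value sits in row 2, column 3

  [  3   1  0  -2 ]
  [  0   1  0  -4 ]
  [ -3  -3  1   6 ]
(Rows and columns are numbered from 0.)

R1 ← 1/3·R1
  [  1  1/3  0  -2/3 ]
  [  0    1  0    -4 ]
  [ -3   -3  1     6 ]
R3 ← R3 + 3·R1
  [ 1  1/3  0  -2/3 ]
  [ 0    1  0    -4 ]
  [ 0   -2  1     4 ]
R3 ← R3 + 2·R2
  [ 1  1/3  0  -2/3 ]
  [ 0    1  0    -4 ]
  [ 0    0  1    -4 ]
R1 ← R1 − 1/3·R2
  [ 1  0  0  2/3 ]
  [ 0  1  0   -4 ]
  [ 0  0  1   -4 ]

-4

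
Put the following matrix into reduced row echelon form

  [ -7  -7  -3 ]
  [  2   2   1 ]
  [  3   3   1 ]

Multiply ρ1 by -1/7.
  [ 1  1  3/7 ]
  [ 2  2    1 ]
  [ 3  3    1 ]
Subtract 2 times ρ1 from ρ2.
  [ 1  1  3/7 ]
  [ 0  0  1/7 ]
  [ 3  3    1 ]
Subtract 3 times ρ1 from ρ3.
  [ 1  1   3/7 ]
  [ 0  0   1/7 ]
  [ 0  0  -2/7 ]
Multiply ρ2 by 7.
  [ 1  1   3/7 ]
  [ 0  0     1 ]
  [ 0  0  -2/7 ]
Add 2/7 times ρ2 to ρ3.
  [ 1  1  3/7 ]
  [ 0  0    1 ]
  [ 0  0    0 ]
Subtract 3/7 times ρ2 from ρ1.
  [ 1  1  0 ]
  [ 0  0  1 ]
  [ 0  0  0 ]

[[1, 1, 0], [0, 0, 1], [0, 0, 0]]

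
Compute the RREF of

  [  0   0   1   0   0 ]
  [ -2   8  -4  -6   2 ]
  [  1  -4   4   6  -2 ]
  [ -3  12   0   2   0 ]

Swap r1 and r2.
  [ -2   8  -4  -6   2 ]
  [  0   0   1   0   0 ]
  [  1  -4   4   6  -2 ]
  [ -3  12   0   2   0 ]
Multiply r1 by -1/2.
  [  1  -4  2  3  -1 ]
  [  0   0  1  0   0 ]
  [  1  -4  4  6  -2 ]
  [ -3  12  0  2   0 ]
Subtract r1 from r3.
  [  1  -4  2  3  -1 ]
  [  0   0  1  0   0 ]
  [  0   0  2  3  -1 ]
  [ -3  12  0  2   0 ]
Add 3 times r1 to r4.
  [ 1  -4  2   3  -1 ]
  [ 0   0  1   0   0 ]
  [ 0   0  2   3  -1 ]
  [ 0   0  6  11  -3 ]
Subtract 2 times r2 from r3.
  [ 1  -4  2   3  -1 ]
  [ 0   0  1   0   0 ]
  [ 0   0  0   3  -1 ]
  [ 0   0  6  11  -3 ]
Subtract 6 times r2 from r4.
  [ 1  -4  2   3  -1 ]
  [ 0   0  1   0   0 ]
  [ 0   0  0   3  -1 ]
  [ 0   0  0  11  -3 ]
Multiply r3 by 1/3.
  [ 1  -4  2   3    -1 ]
  [ 0   0  1   0     0 ]
  [ 0   0  0   1  -1/3 ]
  [ 0   0  0  11    -3 ]
Subtract 11 times r3 from r4.
  [ 1  -4  2  3    -1 ]
  [ 0   0  1  0     0 ]
  [ 0   0  0  1  -1/3 ]
  [ 0   0  0  0   2/3 ]
Multiply r4 by 3/2.
  [ 1  -4  2  3    -1 ]
  [ 0   0  1  0     0 ]
  [ 0   0  0  1  -1/3 ]
  [ 0   0  0  0     1 ]
Add 1/3 times r4 to r3.
  [ 1  -4  2  3  -1 ]
  [ 0   0  1  0   0 ]
  [ 0   0  0  1   0 ]
  [ 0   0  0  0   1 ]
Add r4 to r1.
  [ 1  -4  2  3  0 ]
  [ 0   0  1  0  0 ]
  [ 0   0  0  1  0 ]
  [ 0   0  0  0  1 ]
Subtract 3 times r3 from r1.
  [ 1  -4  2  0  0 ]
  [ 0   0  1  0  0 ]
  [ 0   0  0  1  0 ]
  [ 0   0  0  0  1 ]
Subtract 2 times r2 from r1.
  [ 1  -4  0  0  0 ]
  [ 0   0  1  0  0 ]
  [ 0   0  0  1  0 ]
  [ 0   0  0  0  1 ]

[[1, -4, 0, 0, 0], [0, 0, 1, 0, 0], [0, 0, 0, 1, 0], [0, 0, 0, 0, 1]]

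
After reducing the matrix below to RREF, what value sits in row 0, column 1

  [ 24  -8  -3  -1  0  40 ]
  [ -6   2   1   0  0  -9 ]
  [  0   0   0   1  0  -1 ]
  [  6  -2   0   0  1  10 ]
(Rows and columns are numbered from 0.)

-1/3

ρ1 := 1/24·ρ1
  [  1  -1/3  -1/8  -1/24  0  5/3 ]
  [ -6     2     1      0  0   -9 ]
  [  0     0     0      1  0   -1 ]
  [  6    -2     0      0  1   10 ]
ρ2 := ρ2 + 6·ρ1
  [ 1  -1/3  -1/8  -1/24  0  5/3 ]
  [ 0     0   1/4   -1/4  0    1 ]
  [ 0     0     0      1  0   -1 ]
  [ 6    -2     0      0  1   10 ]
ρ4 := ρ4 − 6·ρ1
  [ 1  -1/3  -1/8  -1/24  0  5/3 ]
  [ 0     0   1/4   -1/4  0    1 ]
  [ 0     0     0      1  0   -1 ]
  [ 0     0   3/4    1/4  1    0 ]
ρ2 := 4·ρ2
  [ 1  -1/3  -1/8  -1/24  0  5/3 ]
  [ 0     0     1     -1  0    4 ]
  [ 0     0     0      1  0   -1 ]
  [ 0     0   3/4    1/4  1    0 ]
ρ4 := ρ4 − 3/4·ρ2
  [ 1  -1/3  -1/8  -1/24  0  5/3 ]
  [ 0     0     1     -1  0    4 ]
  [ 0     0     0      1  0   -1 ]
  [ 0     0     0      1  1   -3 ]
ρ4 := ρ4 − ρ3
  [ 1  -1/3  -1/8  -1/24  0  5/3 ]
  [ 0     0     1     -1  0    4 ]
  [ 0     0     0      1  0   -1 ]
  [ 0     0     0      0  1   -2 ]
ρ2 := ρ2 + ρ3
  [ 1  -1/3  -1/8  -1/24  0  5/3 ]
  [ 0     0     1      0  0    3 ]
  [ 0     0     0      1  0   -1 ]
  [ 0     0     0      0  1   -2 ]
ρ1 := ρ1 + 1/24·ρ3
  [ 1  -1/3  -1/8  0  0  13/8 ]
  [ 0     0     1  0  0     3 ]
  [ 0     0     0  1  0    -1 ]
  [ 0     0     0  0  1    -2 ]
ρ1 := ρ1 + 1/8·ρ2
  [ 1  -1/3  0  0  0   2 ]
  [ 0     0  1  0  0   3 ]
  [ 0     0  0  1  0  -1 ]
  [ 0     0  0  0  1  -2 ]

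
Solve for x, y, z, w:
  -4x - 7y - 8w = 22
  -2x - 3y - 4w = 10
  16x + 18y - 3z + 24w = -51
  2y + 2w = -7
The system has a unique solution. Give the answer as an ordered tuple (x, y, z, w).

(1, -2, -5/3, -3/2)

Form the augmented matrix and row-reduce:
  [ -4  -7   0  -8  |   22 ]
  [ -2  -3   0  -4  |   10 ]
  [ 16  18  -3  24  |  -51 ]
  [  0   2   0   2  |   -7 ]
r1 := -1/4·r1
  [  1  7/4   0   2  |  -11/2 ]
  [ -2   -3   0  -4  |     10 ]
  [ 16   18  -3  24  |    -51 ]
  [  0    2   0   2  |     -7 ]
r2 := r2 + 2·r1
  [  1  7/4   0   2  |  -11/2 ]
  [  0  1/2   0   0  |     -1 ]
  [ 16   18  -3  24  |    -51 ]
  [  0    2   0   2  |     -7 ]
r3 := r3 − 16·r1
  [ 1  7/4   0   2  |  -11/2 ]
  [ 0  1/2   0   0  |     -1 ]
  [ 0  -10  -3  -8  |     37 ]
  [ 0    2   0   2  |     -7 ]
r2 := 2·r2
  [ 1  7/4   0   2  |  -11/2 ]
  [ 0    1   0   0  |     -2 ]
  [ 0  -10  -3  -8  |     37 ]
  [ 0    2   0   2  |     -7 ]
r3 := r3 + 10·r2
  [ 1  7/4   0   2  |  -11/2 ]
  [ 0    1   0   0  |     -2 ]
  [ 0    0  -3  -8  |     17 ]
  [ 0    2   0   2  |     -7 ]
r4 := r4 − 2·r2
  [ 1  7/4   0   2  |  -11/2 ]
  [ 0    1   0   0  |     -2 ]
  [ 0    0  -3  -8  |     17 ]
  [ 0    0   0   2  |     -3 ]
r3 := -1/3·r3
  [ 1  7/4  0    2  |  -11/2 ]
  [ 0    1  0    0  |     -2 ]
  [ 0    0  1  8/3  |  -17/3 ]
  [ 0    0  0    2  |     -3 ]
r4 := 1/2·r4
  [ 1  7/4  0    2  |  -11/2 ]
  [ 0    1  0    0  |     -2 ]
  [ 0    0  1  8/3  |  -17/3 ]
  [ 0    0  0    1  |   -3/2 ]
r3 := r3 − 8/3·r4
  [ 1  7/4  0  2  |  -11/2 ]
  [ 0    1  0  0  |     -2 ]
  [ 0    0  1  0  |   -5/3 ]
  [ 0    0  0  1  |   -3/2 ]
r1 := r1 − 2·r4
  [ 1  7/4  0  0  |  -5/2 ]
  [ 0    1  0  0  |    -2 ]
  [ 0    0  1  0  |  -5/3 ]
  [ 0    0  0  1  |  -3/2 ]
r1 := r1 − 7/4·r2
  [ 1  0  0  0  |     1 ]
  [ 0  1  0  0  |    -2 ]
  [ 0  0  1  0  |  -5/3 ]
  [ 0  0  0  1  |  -3/2 ]
Reading off the last column: x = 1, y = -2, z = -5/3, w = -3/2.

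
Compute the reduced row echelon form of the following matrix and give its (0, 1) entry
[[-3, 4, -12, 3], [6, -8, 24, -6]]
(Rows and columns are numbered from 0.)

R1 -> -1/3·R1
  [ 1  -4/3   4  -1 ]
  [ 6    -8  24  -6 ]
R2 -> R2 − 6·R1
  [ 1  -4/3  4  -1 ]
  [ 0     0  0   0 ]

-4/3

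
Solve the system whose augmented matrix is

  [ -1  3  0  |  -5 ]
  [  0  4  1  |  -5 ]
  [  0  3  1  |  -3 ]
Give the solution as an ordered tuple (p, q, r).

(-1, -2, 3)

ρ1 → -1·ρ1
  [ 1  -3  0  |   5 ]
  [ 0   4  1  |  -5 ]
  [ 0   3  1  |  -3 ]
ρ2 → 1/4·ρ2
  [ 1  -3    0  |     5 ]
  [ 0   1  1/4  |  -5/4 ]
  [ 0   3    1  |    -3 ]
ρ3 → ρ3 − 3·ρ2
  [ 1  -3    0  |     5 ]
  [ 0   1  1/4  |  -5/4 ]
  [ 0   0  1/4  |   3/4 ]
ρ3 → 4·ρ3
  [ 1  -3    0  |     5 ]
  [ 0   1  1/4  |  -5/4 ]
  [ 0   0    1  |     3 ]
ρ2 → ρ2 − 1/4·ρ3
  [ 1  -3  0  |   5 ]
  [ 0   1  0  |  -2 ]
  [ 0   0  1  |   3 ]
ρ1 → ρ1 + 3·ρ2
  [ 1  0  0  |  -1 ]
  [ 0  1  0  |  -2 ]
  [ 0  0  1  |   3 ]
Reading off the last column: p = -1, q = -2, r = 3.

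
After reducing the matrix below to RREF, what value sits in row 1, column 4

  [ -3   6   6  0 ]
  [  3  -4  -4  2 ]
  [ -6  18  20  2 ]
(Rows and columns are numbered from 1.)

R1 → -1/3·R1
  [  1  -2  -2  0 ]
  [  3  -4  -4  2 ]
  [ -6  18  20  2 ]
R2 → R2 − 3·R1
  [  1  -2  -2  0 ]
  [  0   2   2  2 ]
  [ -6  18  20  2 ]
R3 → R3 + 6·R1
  [ 1  -2  -2  0 ]
  [ 0   2   2  2 ]
  [ 0   6   8  2 ]
R2 → 1/2·R2
  [ 1  -2  -2  0 ]
  [ 0   1   1  1 ]
  [ 0   6   8  2 ]
R3 → R3 − 6·R2
  [ 1  -2  -2   0 ]
  [ 0   1   1   1 ]
  [ 0   0   2  -4 ]
R3 → 1/2·R3
  [ 1  -2  -2   0 ]
  [ 0   1   1   1 ]
  [ 0   0   1  -2 ]
R2 → R2 − R3
  [ 1  -2  -2   0 ]
  [ 0   1   0   3 ]
  [ 0   0   1  -2 ]
R1 → R1 + 2·R3
  [ 1  -2  0  -4 ]
  [ 0   1  0   3 ]
  [ 0   0  1  -2 ]
R1 → R1 + 2·R2
  [ 1  0  0   2 ]
  [ 0  1  0   3 ]
  [ 0  0  1  -2 ]

2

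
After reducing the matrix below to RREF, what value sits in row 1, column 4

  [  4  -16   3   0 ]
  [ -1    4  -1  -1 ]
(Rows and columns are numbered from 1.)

-3

R1 := 1/4·R1
R2 := R2 + R1
R2 := -4·R2
R1 := R1 − 3/4·R2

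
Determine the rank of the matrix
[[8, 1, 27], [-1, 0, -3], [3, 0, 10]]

rank = 3

R1 := 1/8·R1
  [  1  1/8  27/8 ]
  [ -1    0    -3 ]
  [  3    0    10 ]
R2 := R2 + R1
  [ 1  1/8  27/8 ]
  [ 0  1/8   3/8 ]
  [ 3    0    10 ]
R3 := R3 − 3·R1
  [ 1   1/8  27/8 ]
  [ 0   1/8   3/8 ]
  [ 0  -3/8  -1/8 ]
R2 := 8·R2
  [ 1   1/8  27/8 ]
  [ 0     1     3 ]
  [ 0  -3/8  -1/8 ]
R3 := R3 + 3/8·R2
  [ 1  1/8  27/8 ]
  [ 0    1     3 ]
  [ 0    0     1 ]
R2 := R2 − 3·R3
  [ 1  1/8  27/8 ]
  [ 0    1     0 ]
  [ 0    0     1 ]
R1 := R1 − 27/8·R3
  [ 1  1/8  0 ]
  [ 0    1  0 ]
  [ 0    0  1 ]
R1 := R1 − 1/8·R2
  [ 1  0  0 ]
  [ 0  1  0 ]
  [ 0  0  1 ]
The reduced form has 3 nonzero rows.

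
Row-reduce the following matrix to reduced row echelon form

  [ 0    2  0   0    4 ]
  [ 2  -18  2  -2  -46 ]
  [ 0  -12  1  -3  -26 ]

[[1, 0, 0, 2, -3], [0, 1, 0, 0, 2], [0, 0, 1, -3, -2]]

r1 <-> r2
r1 -> 1/2·r1
r2 -> 1/2·r2
r3 -> r3 + 12·r2
r1 -> r1 − r3
r1 -> r1 + 9·r2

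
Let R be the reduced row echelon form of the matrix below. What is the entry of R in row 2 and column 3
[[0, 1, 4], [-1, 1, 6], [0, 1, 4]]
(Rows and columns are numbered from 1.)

R1 <=> R2
  [ -1  1  6 ]
  [  0  1  4 ]
  [  0  1  4 ]
R1 → -1·R1
  [ 1  -1  -6 ]
  [ 0   1   4 ]
  [ 0   1   4 ]
R3 → R3 − R2
  [ 1  -1  -6 ]
  [ 0   1   4 ]
  [ 0   0   0 ]
R1 → R1 + R2
  [ 1  0  -2 ]
  [ 0  1   4 ]
  [ 0  0   0 ]

4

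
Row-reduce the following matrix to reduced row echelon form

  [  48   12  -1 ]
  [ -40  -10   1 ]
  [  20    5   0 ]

[[1, 1/4, 0], [0, 0, 1], [0, 0, 0]]

R1 := 1/48·R1
R2 := R2 + 40·R1
R3 := R3 − 20·R1
R2 := 6·R2
R3 := R3 − 5/12·R2
R1 := R1 + 1/48·R2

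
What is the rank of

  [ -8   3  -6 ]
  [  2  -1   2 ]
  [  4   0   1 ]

rank = 3

R1 ← -1/8·R1
  [ 1  -3/8  3/4 ]
  [ 2    -1    2 ]
  [ 4     0    1 ]
R2 ← R2 − 2·R1
  [ 1  -3/8  3/4 ]
  [ 0  -1/4  1/2 ]
  [ 4     0    1 ]
R3 ← R3 − 4·R1
  [ 1  -3/8  3/4 ]
  [ 0  -1/4  1/2 ]
  [ 0   3/2   -2 ]
R2 ← -4·R2
  [ 1  -3/8  3/4 ]
  [ 0     1   -2 ]
  [ 0   3/2   -2 ]
R3 ← R3 − 3/2·R2
  [ 1  -3/8  3/4 ]
  [ 0     1   -2 ]
  [ 0     0    1 ]
R2 ← R2 + 2·R3
  [ 1  -3/8  3/4 ]
  [ 0     1    0 ]
  [ 0     0    1 ]
R1 ← R1 − 3/4·R3
  [ 1  -3/8  0 ]
  [ 0     1  0 ]
  [ 0     0  1 ]
R1 ← R1 + 3/8·R2
  [ 1  0  0 ]
  [ 0  1  0 ]
  [ 0  0  1 ]
The reduced form has 3 nonzero rows.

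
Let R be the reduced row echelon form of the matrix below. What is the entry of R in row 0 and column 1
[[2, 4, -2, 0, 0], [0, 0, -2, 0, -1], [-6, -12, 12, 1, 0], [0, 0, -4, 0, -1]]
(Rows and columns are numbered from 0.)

2

Multiply r1 by 1/2.
  [  1    2  -1  0   0 ]
  [  0    0  -2  0  -1 ]
  [ -6  -12  12  1   0 ]
  [  0    0  -4  0  -1 ]
Add 6 times r1 to r3.
  [ 1  2  -1  0   0 ]
  [ 0  0  -2  0  -1 ]
  [ 0  0   6  1   0 ]
  [ 0  0  -4  0  -1 ]
Multiply r2 by -1/2.
  [ 1  2  -1  0    0 ]
  [ 0  0   1  0  1/2 ]
  [ 0  0   6  1    0 ]
  [ 0  0  -4  0   -1 ]
Subtract 6 times r2 from r3.
  [ 1  2  -1  0    0 ]
  [ 0  0   1  0  1/2 ]
  [ 0  0   0  1   -3 ]
  [ 0  0  -4  0   -1 ]
Add 4 times r2 to r4.
  [ 1  2  -1  0    0 ]
  [ 0  0   1  0  1/2 ]
  [ 0  0   0  1   -3 ]
  [ 0  0   0  0    1 ]
Add 3 times r4 to r3.
  [ 1  2  -1  0    0 ]
  [ 0  0   1  0  1/2 ]
  [ 0  0   0  1    0 ]
  [ 0  0   0  0    1 ]
Subtract 1/2 times r4 from r2.
  [ 1  2  -1  0  0 ]
  [ 0  0   1  0  0 ]
  [ 0  0   0  1  0 ]
  [ 0  0   0  0  1 ]
Add r2 to r1.
  [ 1  2  0  0  0 ]
  [ 0  0  1  0  0 ]
  [ 0  0  0  1  0 ]
  [ 0  0  0  0  1 ]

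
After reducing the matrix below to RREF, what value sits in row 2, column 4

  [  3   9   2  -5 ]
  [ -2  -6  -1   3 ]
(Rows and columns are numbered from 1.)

-1

r1 -> 1/3·r1
  [  1   3  2/3  -5/3 ]
  [ -2  -6   -1     3 ]
r2 -> r2 + 2·r1
  [ 1  3  2/3  -5/3 ]
  [ 0  0  1/3  -1/3 ]
r2 -> 3·r2
  [ 1  3  2/3  -5/3 ]
  [ 0  0    1    -1 ]
r1 -> r1 − 2/3·r2
  [ 1  3  0  -1 ]
  [ 0  0  1  -1 ]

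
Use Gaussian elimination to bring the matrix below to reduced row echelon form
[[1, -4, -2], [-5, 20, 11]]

[[1, -4, 0], [0, 0, 1]]

r2 ← r2 + 5·r1
  [ 1  -4  -2 ]
  [ 0   0   1 ]
r1 ← r1 + 2·r2
  [ 1  -4  0 ]
  [ 0   0  1 ]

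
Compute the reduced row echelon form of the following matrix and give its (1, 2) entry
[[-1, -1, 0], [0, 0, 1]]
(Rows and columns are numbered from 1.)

R1 ← -1·R1
  [ 1  1  0 ]
  [ 0  0  1 ]

1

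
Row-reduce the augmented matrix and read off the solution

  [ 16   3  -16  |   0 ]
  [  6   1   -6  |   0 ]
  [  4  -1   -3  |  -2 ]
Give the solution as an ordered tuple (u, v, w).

R1 := 1/16·R1
  [ 1  3/16  -1  |   0 ]
  [ 6     1  -6  |   0 ]
  [ 4    -1  -3  |  -2 ]
R2 := R2 − 6·R1
  [ 1  3/16  -1  |   0 ]
  [ 0  -1/8   0  |   0 ]
  [ 4    -1  -3  |  -2 ]
R3 := R3 − 4·R1
  [ 1  3/16  -1  |   0 ]
  [ 0  -1/8   0  |   0 ]
  [ 0  -7/4   1  |  -2 ]
R2 := -8·R2
  [ 1  3/16  -1  |   0 ]
  [ 0     1   0  |   0 ]
  [ 0  -7/4   1  |  -2 ]
R3 := R3 + 7/4·R2
  [ 1  3/16  -1  |   0 ]
  [ 0     1   0  |   0 ]
  [ 0     0   1  |  -2 ]
R1 := R1 + R3
  [ 1  3/16  0  |  -2 ]
  [ 0     1  0  |   0 ]
  [ 0     0  1  |  -2 ]
R1 := R1 − 3/16·R2
  [ 1  0  0  |  -2 ]
  [ 0  1  0  |   0 ]
  [ 0  0  1  |  -2 ]
Reading off the last column: u = -2, v = 0, w = -2.

(-2, 0, -2)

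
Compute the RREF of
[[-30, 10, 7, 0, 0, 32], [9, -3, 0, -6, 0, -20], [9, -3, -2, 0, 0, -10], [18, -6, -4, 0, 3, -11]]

ρ1 ← -1/30·ρ1
  [  1  -1/3  -7/30   0  0  -16/15 ]
  [  9    -3      0  -6  0     -20 ]
  [  9    -3     -2   0  0     -10 ]
  [ 18    -6     -4   0  3     -11 ]
ρ2 ← ρ2 − 9·ρ1
  [  1  -1/3  -7/30   0  0  -16/15 ]
  [  0     0  21/10  -6  0   -52/5 ]
  [  9    -3     -2   0  0     -10 ]
  [ 18    -6     -4   0  3     -11 ]
ρ3 ← ρ3 − 9·ρ1
  [  1  -1/3  -7/30   0  0  -16/15 ]
  [  0     0  21/10  -6  0   -52/5 ]
  [  0     0   1/10   0  0    -2/5 ]
  [ 18    -6     -4   0  3     -11 ]
ρ4 ← ρ4 − 18·ρ1
  [ 1  -1/3  -7/30   0  0  -16/15 ]
  [ 0     0  21/10  -6  0   -52/5 ]
  [ 0     0   1/10   0  0    -2/5 ]
  [ 0     0    1/5   0  3    41/5 ]
ρ2 ← 10/21·ρ2
  [ 1  -1/3  -7/30      0  0   -16/15 ]
  [ 0     0      1  -20/7  0  -104/21 ]
  [ 0     0   1/10      0  0     -2/5 ]
  [ 0     0    1/5      0  3     41/5 ]
ρ3 ← ρ3 − 1/10·ρ2
  [ 1  -1/3  -7/30      0  0   -16/15 ]
  [ 0     0      1  -20/7  0  -104/21 ]
  [ 0     0      0    2/7  0     2/21 ]
  [ 0     0    1/5      0  3     41/5 ]
ρ4 ← ρ4 − 1/5·ρ2
  [ 1  -1/3  -7/30      0  0   -16/15 ]
  [ 0     0      1  -20/7  0  -104/21 ]
  [ 0     0      0    2/7  0     2/21 ]
  [ 0     0      0    4/7  3   193/21 ]
ρ3 ← 7/2·ρ3
  [ 1  -1/3  -7/30      0  0   -16/15 ]
  [ 0     0      1  -20/7  0  -104/21 ]
  [ 0     0      0      1  0      1/3 ]
  [ 0     0      0    4/7  3   193/21 ]
ρ4 ← ρ4 − 4/7·ρ3
  [ 1  -1/3  -7/30      0  0   -16/15 ]
  [ 0     0      1  -20/7  0  -104/21 ]
  [ 0     0      0      1  0      1/3 ]
  [ 0     0      0      0  3        9 ]
ρ4 ← 1/3·ρ4
  [ 1  -1/3  -7/30      0  0   -16/15 ]
  [ 0     0      1  -20/7  0  -104/21 ]
  [ 0     0      0      1  0      1/3 ]
  [ 0     0      0      0  1        3 ]
ρ2 ← ρ2 + 20/7·ρ3
  [ 1  -1/3  -7/30  0  0  -16/15 ]
  [ 0     0      1  0  0      -4 ]
  [ 0     0      0  1  0     1/3 ]
  [ 0     0      0  0  1       3 ]
ρ1 ← ρ1 + 7/30·ρ2
  [ 1  -1/3  0  0  0   -2 ]
  [ 0     0  1  0  0   -4 ]
  [ 0     0  0  1  0  1/3 ]
  [ 0     0  0  0  1    3 ]

[[1, -1/3, 0, 0, 0, -2], [0, 0, 1, 0, 0, -4], [0, 0, 0, 1, 0, 1/3], [0, 0, 0, 0, 1, 3]]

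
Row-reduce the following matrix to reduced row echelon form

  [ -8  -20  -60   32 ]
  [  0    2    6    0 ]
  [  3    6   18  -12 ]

[[1, 0, 0, -4], [0, 1, 3, 0], [0, 0, 0, 0]]

Multiply R1 by -1/8.
Subtract 3 times R1 from R3.
Multiply R2 by 1/2.
Add 3/2 times R2 to R3.
Subtract 5/2 times R2 from R1.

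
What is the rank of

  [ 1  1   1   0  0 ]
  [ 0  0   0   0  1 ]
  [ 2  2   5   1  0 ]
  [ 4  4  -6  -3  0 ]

Subtract 2 times R1 from R3.
Subtract 4 times R1 from R4.
Swap R2 and R3.
Multiply R2 by 1/3.
Add 10 times R2 to R4.
Swap R3 and R4.
Multiply R3 by 3.
Subtract 1/3 times R3 from R2.
Subtract R2 from R1.
The reduced form has 4 nonzero rows.

rank = 4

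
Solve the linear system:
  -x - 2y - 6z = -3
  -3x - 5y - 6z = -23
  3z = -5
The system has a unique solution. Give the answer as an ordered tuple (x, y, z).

(1, 6, -5/3)

Form the augmented matrix and row-reduce:
  [ -1  -2  -6  |   -3 ]
  [ -3  -5  -6  |  -23 ]
  [  0   0   3  |   -5 ]
ρ1 := -1·ρ1
  [  1   2   6  |    3 ]
  [ -3  -5  -6  |  -23 ]
  [  0   0   3  |   -5 ]
ρ2 := ρ2 + 3·ρ1
  [ 1  2   6  |    3 ]
  [ 0  1  12  |  -14 ]
  [ 0  0   3  |   -5 ]
ρ3 := 1/3·ρ3
  [ 1  2   6  |     3 ]
  [ 0  1  12  |   -14 ]
  [ 0  0   1  |  -5/3 ]
ρ2 := ρ2 − 12·ρ3
  [ 1  2  6  |     3 ]
  [ 0  1  0  |     6 ]
  [ 0  0  1  |  -5/3 ]
ρ1 := ρ1 − 6·ρ3
  [ 1  2  0  |    13 ]
  [ 0  1  0  |     6 ]
  [ 0  0  1  |  -5/3 ]
ρ1 := ρ1 − 2·ρ2
  [ 1  0  0  |     1 ]
  [ 0  1  0  |     6 ]
  [ 0  0  1  |  -5/3 ]
Reading off the last column: x = 1, y = 6, z = -5/3.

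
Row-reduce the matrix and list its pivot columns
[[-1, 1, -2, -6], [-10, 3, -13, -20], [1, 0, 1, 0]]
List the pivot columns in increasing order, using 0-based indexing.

ρ1 ← -1·ρ1
  [   1  -1    2    6 ]
  [ -10   3  -13  -20 ]
  [   1   0    1    0 ]
ρ2 ← ρ2 + 10·ρ1
  [ 1  -1  2   6 ]
  [ 0  -7  7  40 ]
  [ 1   0  1   0 ]
ρ3 ← ρ3 − ρ1
  [ 1  -1   2   6 ]
  [ 0  -7   7  40 ]
  [ 0   1  -1  -6 ]
ρ2 ← -1/7·ρ2
  [ 1  -1   2      6 ]
  [ 0   1  -1  -40/7 ]
  [ 0   1  -1     -6 ]
ρ3 ← ρ3 − ρ2
  [ 1  -1   2      6 ]
  [ 0   1  -1  -40/7 ]
  [ 0   0   0   -2/7 ]
ρ3 ← -7/2·ρ3
  [ 1  -1   2      6 ]
  [ 0   1  -1  -40/7 ]
  [ 0   0   0      1 ]
ρ2 ← ρ2 + 40/7·ρ3
  [ 1  -1   2  6 ]
  [ 0   1  -1  0 ]
  [ 0   0   0  1 ]
ρ1 ← ρ1 − 6·ρ3
  [ 1  -1   2  0 ]
  [ 0   1  -1  0 ]
  [ 0   0   0  1 ]
ρ1 ← ρ1 + ρ2
  [ 1  0   1  0 ]
  [ 0  1  -1  0 ]
  [ 0  0   0  1 ]
Pivot columns are the columns containing a leading 1.

0, 1, 3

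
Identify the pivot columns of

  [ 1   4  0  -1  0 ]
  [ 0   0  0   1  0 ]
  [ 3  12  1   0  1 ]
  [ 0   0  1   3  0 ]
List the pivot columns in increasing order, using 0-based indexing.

Subtract 3 times R1 from R3.
  [ 1  4  0  -1  0 ]
  [ 0  0  0   1  0 ]
  [ 0  0  1   3  1 ]
  [ 0  0  1   3  0 ]
Swap R2 and R3.
  [ 1  4  0  -1  0 ]
  [ 0  0  1   3  1 ]
  [ 0  0  0   1  0 ]
  [ 0  0  1   3  0 ]
Subtract R2 from R4.
  [ 1  4  0  -1   0 ]
  [ 0  0  1   3   1 ]
  [ 0  0  0   1   0 ]
  [ 0  0  0   0  -1 ]
Multiply R4 by -1.
  [ 1  4  0  -1  0 ]
  [ 0  0  1   3  1 ]
  [ 0  0  0   1  0 ]
  [ 0  0  0   0  1 ]
Subtract R4 from R2.
  [ 1  4  0  -1  0 ]
  [ 0  0  1   3  0 ]
  [ 0  0  0   1  0 ]
  [ 0  0  0   0  1 ]
Subtract 3 times R3 from R2.
  [ 1  4  0  -1  0 ]
  [ 0  0  1   0  0 ]
  [ 0  0  0   1  0 ]
  [ 0  0  0   0  1 ]
Add R3 to R1.
  [ 1  4  0  0  0 ]
  [ 0  0  1  0  0 ]
  [ 0  0  0  1  0 ]
  [ 0  0  0  0  1 ]
Pivot columns are the columns containing a leading 1.

0, 2, 3, 4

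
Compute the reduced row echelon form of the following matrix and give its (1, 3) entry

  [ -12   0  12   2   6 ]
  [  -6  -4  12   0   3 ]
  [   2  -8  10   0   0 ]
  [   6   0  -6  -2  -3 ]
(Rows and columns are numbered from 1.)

-1

ρ1 -> -1/12·ρ1
  [  1   0  -1  -1/6  -1/2 ]
  [ -6  -4  12     0     3 ]
  [  2  -8  10     0     0 ]
  [  6   0  -6    -2    -3 ]
ρ2 -> ρ2 + 6·ρ1
  [ 1   0  -1  -1/6  -1/2 ]
  [ 0  -4   6    -1     0 ]
  [ 2  -8  10     0     0 ]
  [ 6   0  -6    -2    -3 ]
ρ3 -> ρ3 − 2·ρ1
  [ 1   0  -1  -1/6  -1/2 ]
  [ 0  -4   6    -1     0 ]
  [ 0  -8  12   1/3     1 ]
  [ 6   0  -6    -2    -3 ]
ρ4 -> ρ4 − 6·ρ1
  [ 1   0  -1  -1/6  -1/2 ]
  [ 0  -4   6    -1     0 ]
  [ 0  -8  12   1/3     1 ]
  [ 0   0   0    -1     0 ]
ρ2 -> -1/4·ρ2
  [ 1   0    -1  -1/6  -1/2 ]
  [ 0   1  -3/2   1/4     0 ]
  [ 0  -8    12   1/3     1 ]
  [ 0   0     0    -1     0 ]
ρ3 -> ρ3 + 8·ρ2
  [ 1  0    -1  -1/6  -1/2 ]
  [ 0  1  -3/2   1/4     0 ]
  [ 0  0     0   7/3     1 ]
  [ 0  0     0    -1     0 ]
ρ3 -> 3/7·ρ3
  [ 1  0    -1  -1/6  -1/2 ]
  [ 0  1  -3/2   1/4     0 ]
  [ 0  0     0     1   3/7 ]
  [ 0  0     0    -1     0 ]
ρ4 -> ρ4 + ρ3
  [ 1  0    -1  -1/6  -1/2 ]
  [ 0  1  -3/2   1/4     0 ]
  [ 0  0     0     1   3/7 ]
  [ 0  0     0     0   3/7 ]
ρ4 -> 7/3·ρ4
  [ 1  0    -1  -1/6  -1/2 ]
  [ 0  1  -3/2   1/4     0 ]
  [ 0  0     0     1   3/7 ]
  [ 0  0     0     0     1 ]
ρ3 -> ρ3 − 3/7·ρ4
  [ 1  0    -1  -1/6  -1/2 ]
  [ 0  1  -3/2   1/4     0 ]
  [ 0  0     0     1     0 ]
  [ 0  0     0     0     1 ]
ρ1 -> ρ1 + 1/2·ρ4
  [ 1  0    -1  -1/6  0 ]
  [ 0  1  -3/2   1/4  0 ]
  [ 0  0     0     1  0 ]
  [ 0  0     0     0  1 ]
ρ2 -> ρ2 − 1/4·ρ3
  [ 1  0    -1  -1/6  0 ]
  [ 0  1  -3/2     0  0 ]
  [ 0  0     0     1  0 ]
  [ 0  0     0     0  1 ]
ρ1 -> ρ1 + 1/6·ρ3
  [ 1  0    -1  0  0 ]
  [ 0  1  -3/2  0  0 ]
  [ 0  0     0  1  0 ]
  [ 0  0     0  0  1 ]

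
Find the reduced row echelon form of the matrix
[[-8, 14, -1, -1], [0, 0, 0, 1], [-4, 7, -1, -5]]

Multiply r1 by -1/8.
  [  1  -7/4  1/8  1/8 ]
  [  0     0    0    1 ]
  [ -4     7   -1   -5 ]
Add 4 times r1 to r3.
  [ 1  -7/4   1/8   1/8 ]
  [ 0     0     0     1 ]
  [ 0     0  -1/2  -9/2 ]
Swap r2 and r3.
  [ 1  -7/4   1/8   1/8 ]
  [ 0     0  -1/2  -9/2 ]
  [ 0     0     0     1 ]
Multiply r2 by -2.
  [ 1  -7/4  1/8  1/8 ]
  [ 0     0    1    9 ]
  [ 0     0    0    1 ]
Subtract 9 times r3 from r2.
  [ 1  -7/4  1/8  1/8 ]
  [ 0     0    1    0 ]
  [ 0     0    0    1 ]
Subtract 1/8 times r3 from r1.
  [ 1  -7/4  1/8  0 ]
  [ 0     0    1  0 ]
  [ 0     0    0  1 ]
Subtract 1/8 times r2 from r1.
  [ 1  -7/4  0  0 ]
  [ 0     0  1  0 ]
  [ 0     0  0  1 ]

[[1, -7/4, 0, 0], [0, 0, 1, 0], [0, 0, 0, 1]]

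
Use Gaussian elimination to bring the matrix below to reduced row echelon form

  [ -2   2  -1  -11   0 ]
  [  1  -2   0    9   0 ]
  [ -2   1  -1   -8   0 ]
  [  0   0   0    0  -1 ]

R1 := -1/2·R1
  [  1  -1  1/2  11/2   0 ]
  [  1  -2    0     9   0 ]
  [ -2   1   -1    -8   0 ]
  [  0   0    0     0  -1 ]
R2 := R2 − R1
  [  1  -1   1/2  11/2   0 ]
  [  0  -1  -1/2   7/2   0 ]
  [ -2   1    -1    -8   0 ]
  [  0   0     0     0  -1 ]
R3 := R3 + 2·R1
  [ 1  -1   1/2  11/2   0 ]
  [ 0  -1  -1/2   7/2   0 ]
  [ 0  -1     0     3   0 ]
  [ 0   0     0     0  -1 ]
R2 := -1·R2
  [ 1  -1  1/2  11/2   0 ]
  [ 0   1  1/2  -7/2   0 ]
  [ 0  -1    0     3   0 ]
  [ 0   0    0     0  -1 ]
R3 := R3 + R2
  [ 1  -1  1/2  11/2   0 ]
  [ 0   1  1/2  -7/2   0 ]
  [ 0   0  1/2  -1/2   0 ]
  [ 0   0    0     0  -1 ]
R3 := 2·R3
  [ 1  -1  1/2  11/2   0 ]
  [ 0   1  1/2  -7/2   0 ]
  [ 0   0    1    -1   0 ]
  [ 0   0    0     0  -1 ]
R4 := -1·R4
  [ 1  -1  1/2  11/2  0 ]
  [ 0   1  1/2  -7/2  0 ]
  [ 0   0    1    -1  0 ]
  [ 0   0    0     0  1 ]
R2 := R2 − 1/2·R3
  [ 1  -1  1/2  11/2  0 ]
  [ 0   1    0    -3  0 ]
  [ 0   0    1    -1  0 ]
  [ 0   0    0     0  1 ]
R1 := R1 − 1/2·R3
  [ 1  -1  0   6  0 ]
  [ 0   1  0  -3  0 ]
  [ 0   0  1  -1  0 ]
  [ 0   0  0   0  1 ]
R1 := R1 + R2
  [ 1  0  0   3  0 ]
  [ 0  1  0  -3  0 ]
  [ 0  0  1  -1  0 ]
  [ 0  0  0   0  1 ]

[[1, 0, 0, 3, 0], [0, 1, 0, -3, 0], [0, 0, 1, -1, 0], [0, 0, 0, 0, 1]]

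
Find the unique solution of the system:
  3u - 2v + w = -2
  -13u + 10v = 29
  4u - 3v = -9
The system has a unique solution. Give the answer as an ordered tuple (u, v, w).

(-3, -1, 5)

Form the augmented matrix and row-reduce:
  [   3  -2  1  |  -2 ]
  [ -13  10  0  |  29 ]
  [   4  -3  0  |  -9 ]
R1 -> 1/3·R1
R2 -> R2 + 13·R1
R3 -> R3 − 4·R1
R2 -> 3/4·R2
R3 -> R3 + 1/3·R2
R3 -> -4·R3
R2 -> R2 − 13/4·R3
R1 -> R1 − 1/3·R3
R1 -> R1 + 2/3·R2
Reading off the last column: u = -3, v = -1, w = 5.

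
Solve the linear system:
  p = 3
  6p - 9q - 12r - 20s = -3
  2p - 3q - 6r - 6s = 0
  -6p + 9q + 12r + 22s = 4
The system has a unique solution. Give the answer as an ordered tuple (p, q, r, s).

Form the augmented matrix and row-reduce:
  [  1   0    0    0  |   3 ]
  [  6  -9  -12  -20  |  -3 ]
  [  2  -3   -6   -6  |   0 ]
  [ -6   9   12   22  |   4 ]
Subtract 6 times R1 from R2.
  [  1   0    0    0  |    3 ]
  [  0  -9  -12  -20  |  -21 ]
  [  2  -3   -6   -6  |    0 ]
  [ -6   9   12   22  |    4 ]
Subtract 2 times R1 from R3.
  [  1   0    0    0  |    3 ]
  [  0  -9  -12  -20  |  -21 ]
  [  0  -3   -6   -6  |   -6 ]
  [ -6   9   12   22  |    4 ]
Add 6 times R1 to R4.
  [ 1   0    0    0  |    3 ]
  [ 0  -9  -12  -20  |  -21 ]
  [ 0  -3   -6   -6  |   -6 ]
  [ 0   9   12   22  |   22 ]
Multiply R2 by -1/9.
  [ 1   0    0     0  |    3 ]
  [ 0   1  4/3  20/9  |  7/3 ]
  [ 0  -3   -6    -6  |   -6 ]
  [ 0   9   12    22  |   22 ]
Add 3 times R2 to R3.
  [ 1  0    0     0  |    3 ]
  [ 0  1  4/3  20/9  |  7/3 ]
  [ 0  0   -2   2/3  |    1 ]
  [ 0  9   12    22  |   22 ]
Subtract 9 times R2 from R4.
  [ 1  0    0     0  |    3 ]
  [ 0  1  4/3  20/9  |  7/3 ]
  [ 0  0   -2   2/3  |    1 ]
  [ 0  0    0     2  |    1 ]
Multiply R3 by -1/2.
  [ 1  0    0     0  |     3 ]
  [ 0  1  4/3  20/9  |   7/3 ]
  [ 0  0    1  -1/3  |  -1/2 ]
  [ 0  0    0     2  |     1 ]
Multiply R4 by 1/2.
  [ 1  0    0     0  |     3 ]
  [ 0  1  4/3  20/9  |   7/3 ]
  [ 0  0    1  -1/3  |  -1/2 ]
  [ 0  0    0     1  |   1/2 ]
Add 1/3 times R4 to R3.
  [ 1  0    0     0  |     3 ]
  [ 0  1  4/3  20/9  |   7/3 ]
  [ 0  0    1     0  |  -1/3 ]
  [ 0  0    0     1  |   1/2 ]
Subtract 20/9 times R4 from R2.
  [ 1  0    0  0  |     3 ]
  [ 0  1  4/3  0  |  11/9 ]
  [ 0  0    1  0  |  -1/3 ]
  [ 0  0    0  1  |   1/2 ]
Subtract 4/3 times R3 from R2.
  [ 1  0  0  0  |     3 ]
  [ 0  1  0  0  |   5/3 ]
  [ 0  0  1  0  |  -1/3 ]
  [ 0  0  0  1  |   1/2 ]
Reading off the last column: p = 3, q = 5/3, r = -1/3, s = 1/2.

(3, 5/3, -1/3, 1/2)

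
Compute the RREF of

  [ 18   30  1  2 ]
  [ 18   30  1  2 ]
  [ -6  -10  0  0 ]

R1 := 1/18·R1
  [  1  5/3  1/18  1/9 ]
  [ 18   30     1    2 ]
  [ -6  -10     0    0 ]
R2 := R2 − 18·R1
  [  1  5/3  1/18  1/9 ]
  [  0    0     0    0 ]
  [ -6  -10     0    0 ]
R3 := R3 + 6·R1
  [ 1  5/3  1/18  1/9 ]
  [ 0    0     0    0 ]
  [ 0    0   1/3  2/3 ]
R2 <-> R3
  [ 1  5/3  1/18  1/9 ]
  [ 0    0   1/3  2/3 ]
  [ 0    0     0    0 ]
R2 := 3·R2
  [ 1  5/3  1/18  1/9 ]
  [ 0    0     1    2 ]
  [ 0    0     0    0 ]
R1 := R1 − 1/18·R2
  [ 1  5/3  0  0 ]
  [ 0    0  1  2 ]
  [ 0    0  0  0 ]

[[1, 5/3, 0, 0], [0, 0, 1, 2], [0, 0, 0, 0]]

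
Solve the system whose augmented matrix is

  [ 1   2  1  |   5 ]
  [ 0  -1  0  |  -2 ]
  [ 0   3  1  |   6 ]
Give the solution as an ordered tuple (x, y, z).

R2 → -1·R2
  [ 1  2  1  |  5 ]
  [ 0  1  0  |  2 ]
  [ 0  3  1  |  6 ]
R3 → R3 − 3·R2
  [ 1  2  1  |  5 ]
  [ 0  1  0  |  2 ]
  [ 0  0  1  |  0 ]
R1 → R1 − R3
  [ 1  2  0  |  5 ]
  [ 0  1  0  |  2 ]
  [ 0  0  1  |  0 ]
R1 → R1 − 2·R2
  [ 1  0  0  |  1 ]
  [ 0  1  0  |  2 ]
  [ 0  0  1  |  0 ]
Reading off the last column: x = 1, y = 2, z = 0.

(1, 2, 0)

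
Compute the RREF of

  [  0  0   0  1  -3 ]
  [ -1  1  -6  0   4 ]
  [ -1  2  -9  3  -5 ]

[[1, 0, 3, 0, -4], [0, 1, -3, 0, 0], [0, 0, 0, 1, -3]]

Swap r1 and r2.
  [ -1  1  -6  0   4 ]
  [  0  0   0  1  -3 ]
  [ -1  2  -9  3  -5 ]
Multiply r1 by -1.
  [  1  -1   6  0  -4 ]
  [  0   0   0  1  -3 ]
  [ -1   2  -9  3  -5 ]
Add r1 to r3.
  [ 1  -1   6  0  -4 ]
  [ 0   0   0  1  -3 ]
  [ 0   1  -3  3  -9 ]
Swap r2 and r3.
  [ 1  -1   6  0  -4 ]
  [ 0   1  -3  3  -9 ]
  [ 0   0   0  1  -3 ]
Subtract 3 times r3 from r2.
  [ 1  -1   6  0  -4 ]
  [ 0   1  -3  0   0 ]
  [ 0   0   0  1  -3 ]
Add r2 to r1.
  [ 1  0   3  0  -4 ]
  [ 0  1  -3  0   0 ]
  [ 0  0   0  1  -3 ]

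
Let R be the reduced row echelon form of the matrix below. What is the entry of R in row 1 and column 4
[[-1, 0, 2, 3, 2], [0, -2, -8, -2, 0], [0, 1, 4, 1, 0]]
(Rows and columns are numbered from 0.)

0

Multiply R1 by -1.
  [ 1   0  -2  -3  -2 ]
  [ 0  -2  -8  -2   0 ]
  [ 0   1   4   1   0 ]
Multiply R2 by -1/2.
  [ 1  0  -2  -3  -2 ]
  [ 0  1   4   1   0 ]
  [ 0  1   4   1   0 ]
Subtract R2 from R3.
  [ 1  0  -2  -3  -2 ]
  [ 0  1   4   1   0 ]
  [ 0  0   0   0   0 ]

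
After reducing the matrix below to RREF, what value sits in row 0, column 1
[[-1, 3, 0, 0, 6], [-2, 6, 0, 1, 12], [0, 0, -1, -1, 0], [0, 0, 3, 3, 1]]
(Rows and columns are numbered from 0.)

-3

Multiply R1 by -1.
  [  1  -3   0   0  -6 ]
  [ -2   6   0   1  12 ]
  [  0   0  -1  -1   0 ]
  [  0   0   3   3   1 ]
Add 2 times R1 to R2.
  [ 1  -3   0   0  -6 ]
  [ 0   0   0   1   0 ]
  [ 0   0  -1  -1   0 ]
  [ 0   0   3   3   1 ]
Swap R2 and R3.
  [ 1  -3   0   0  -6 ]
  [ 0   0  -1  -1   0 ]
  [ 0   0   0   1   0 ]
  [ 0   0   3   3   1 ]
Multiply R2 by -1.
  [ 1  -3  0  0  -6 ]
  [ 0   0  1  1   0 ]
  [ 0   0  0  1   0 ]
  [ 0   0  3  3   1 ]
Subtract 3 times R2 from R4.
  [ 1  -3  0  0  -6 ]
  [ 0   0  1  1   0 ]
  [ 0   0  0  1   0 ]
  [ 0   0  0  0   1 ]
Add 6 times R4 to R1.
  [ 1  -3  0  0  0 ]
  [ 0   0  1  1  0 ]
  [ 0   0  0  1  0 ]
  [ 0   0  0  0  1 ]
Subtract R3 from R2.
  [ 1  -3  0  0  0 ]
  [ 0   0  1  0  0 ]
  [ 0   0  0  1  0 ]
  [ 0   0  0  0  1 ]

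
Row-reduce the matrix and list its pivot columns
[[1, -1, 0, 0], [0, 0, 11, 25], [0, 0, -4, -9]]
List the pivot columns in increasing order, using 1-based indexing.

r2 := 1/11·r2
  [ 1  -1   0      0 ]
  [ 0   0   1  25/11 ]
  [ 0   0  -4     -9 ]
r3 := r3 + 4·r2
  [ 1  -1  0      0 ]
  [ 0   0  1  25/11 ]
  [ 0   0  0   1/11 ]
r3 := 11·r3
  [ 1  -1  0      0 ]
  [ 0   0  1  25/11 ]
  [ 0   0  0      1 ]
r2 := r2 − 25/11·r3
  [ 1  -1  0  0 ]
  [ 0   0  1  0 ]
  [ 0   0  0  1 ]
Pivot columns are the columns containing a leading 1.

1, 3, 4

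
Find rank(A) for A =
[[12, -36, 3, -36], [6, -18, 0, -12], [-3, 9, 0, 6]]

rank = 2

r1 → 1/12·r1
r2 → r2 − 6·r1
r3 → r3 + 3·r1
r2 → -2/3·r2
r3 → r3 − 3/4·r2
r1 → r1 − 1/4·r2
The reduced form has 2 nonzero rows.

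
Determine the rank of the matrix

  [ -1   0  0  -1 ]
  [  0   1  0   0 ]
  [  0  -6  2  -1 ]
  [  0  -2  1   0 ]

rank = 4

Multiply R1 by -1.
Add 6 times R2 to R3.
Add 2 times R2 to R4.
Multiply R3 by 1/2.
Subtract R3 from R4.
Multiply R4 by 2.
Add 1/2 times R4 to R3.
Subtract R4 from R1.
The reduced form has 4 nonzero rows.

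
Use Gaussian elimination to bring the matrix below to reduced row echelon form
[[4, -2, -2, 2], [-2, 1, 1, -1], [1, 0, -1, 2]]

ρ1 ← 1/4·ρ1
  [  1  -1/2  -1/2  1/2 ]
  [ -2     1     1   -1 ]
  [  1     0    -1    2 ]
ρ2 ← ρ2 + 2·ρ1
  [ 1  -1/2  -1/2  1/2 ]
  [ 0     0     0    0 ]
  [ 1     0    -1    2 ]
ρ3 ← ρ3 − ρ1
  [ 1  -1/2  -1/2  1/2 ]
  [ 0     0     0    0 ]
  [ 0   1/2  -1/2  3/2 ]
ρ2 ↔ ρ3
  [ 1  -1/2  -1/2  1/2 ]
  [ 0   1/2  -1/2  3/2 ]
  [ 0     0     0    0 ]
ρ2 ← 2·ρ2
  [ 1  -1/2  -1/2  1/2 ]
  [ 0     1    -1    3 ]
  [ 0     0     0    0 ]
ρ1 ← ρ1 + 1/2·ρ2
  [ 1  0  -1  2 ]
  [ 0  1  -1  3 ]
  [ 0  0   0  0 ]

[[1, 0, -1, 2], [0, 1, -1, 3], [0, 0, 0, 0]]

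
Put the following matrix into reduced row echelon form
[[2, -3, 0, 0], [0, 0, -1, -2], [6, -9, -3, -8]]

[[1, -3/2, 0, 0], [0, 0, 1, 0], [0, 0, 0, 1]]

ρ1 → 1/2·ρ1
  [ 1  -3/2   0   0 ]
  [ 0     0  -1  -2 ]
  [ 6    -9  -3  -8 ]
ρ3 → ρ3 − 6·ρ1
  [ 1  -3/2   0   0 ]
  [ 0     0  -1  -2 ]
  [ 0     0  -3  -8 ]
ρ2 → -1·ρ2
  [ 1  -3/2   0   0 ]
  [ 0     0   1   2 ]
  [ 0     0  -3  -8 ]
ρ3 → ρ3 + 3·ρ2
  [ 1  -3/2  0   0 ]
  [ 0     0  1   2 ]
  [ 0     0  0  -2 ]
ρ3 → -1/2·ρ3
  [ 1  -3/2  0  0 ]
  [ 0     0  1  2 ]
  [ 0     0  0  1 ]
ρ2 → ρ2 − 2·ρ3
  [ 1  -3/2  0  0 ]
  [ 0     0  1  0 ]
  [ 0     0  0  1 ]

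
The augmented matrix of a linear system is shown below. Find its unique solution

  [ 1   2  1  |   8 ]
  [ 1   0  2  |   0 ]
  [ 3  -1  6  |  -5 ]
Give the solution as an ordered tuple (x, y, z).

ρ2 -> ρ2 − ρ1
  [ 1   2  1  |   8 ]
  [ 0  -2  1  |  -8 ]
  [ 3  -1  6  |  -5 ]
ρ3 -> ρ3 − 3·ρ1
  [ 1   2  1  |    8 ]
  [ 0  -2  1  |   -8 ]
  [ 0  -7  3  |  -29 ]
ρ2 -> -1/2·ρ2
  [ 1   2     1  |    8 ]
  [ 0   1  -1/2  |    4 ]
  [ 0  -7     3  |  -29 ]
ρ3 -> ρ3 + 7·ρ2
  [ 1  2     1  |   8 ]
  [ 0  1  -1/2  |   4 ]
  [ 0  0  -1/2  |  -1 ]
ρ3 -> -2·ρ3
  [ 1  2     1  |  8 ]
  [ 0  1  -1/2  |  4 ]
  [ 0  0     1  |  2 ]
ρ2 -> ρ2 + 1/2·ρ3
  [ 1  2  1  |  8 ]
  [ 0  1  0  |  5 ]
  [ 0  0  1  |  2 ]
ρ1 -> ρ1 − ρ3
  [ 1  2  0  |  6 ]
  [ 0  1  0  |  5 ]
  [ 0  0  1  |  2 ]
ρ1 -> ρ1 − 2·ρ2
  [ 1  0  0  |  -4 ]
  [ 0  1  0  |   5 ]
  [ 0  0  1  |   2 ]
Reading off the last column: x = -4, y = 5, z = 2.

(-4, 5, 2)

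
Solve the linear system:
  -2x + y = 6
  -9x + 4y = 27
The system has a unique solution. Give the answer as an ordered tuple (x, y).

Form the augmented matrix and row-reduce:
  [ -2  1  |   6 ]
  [ -9  4  |  27 ]
Multiply ρ1 by -1/2.
  [  1  -1/2  |  -3 ]
  [ -9     4  |  27 ]
Add 9 times ρ1 to ρ2.
  [ 1  -1/2  |  -3 ]
  [ 0  -1/2  |   0 ]
Multiply ρ2 by -2.
  [ 1  -1/2  |  -3 ]
  [ 0     1  |   0 ]
Add 1/2 times ρ2 to ρ1.
  [ 1  0  |  -3 ]
  [ 0  1  |   0 ]
Reading off the last column: x = -3, y = 0.

(-3, 0)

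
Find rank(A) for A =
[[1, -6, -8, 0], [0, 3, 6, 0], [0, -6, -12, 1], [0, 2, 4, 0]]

R2 -> 1/3·R2
R3 -> R3 + 6·R2
R4 -> R4 − 2·R2
R1 -> R1 + 6·R2
The reduced form has 3 nonzero rows.

rank = 3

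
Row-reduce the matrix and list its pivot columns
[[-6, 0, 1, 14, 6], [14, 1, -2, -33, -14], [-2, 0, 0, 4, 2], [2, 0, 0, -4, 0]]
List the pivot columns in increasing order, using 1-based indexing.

r1 ← -1/6·r1
  [  1  0  -1/6  -7/3   -1 ]
  [ 14  1    -2   -33  -14 ]
  [ -2  0     0     4    2 ]
  [  2  0     0    -4    0 ]
r2 ← r2 − 14·r1
  [  1  0  -1/6  -7/3  -1 ]
  [  0  1   1/3  -1/3   0 ]
  [ -2  0     0     4   2 ]
  [  2  0     0    -4   0 ]
r3 ← r3 + 2·r1
  [ 1  0  -1/6  -7/3  -1 ]
  [ 0  1   1/3  -1/3   0 ]
  [ 0  0  -1/3  -2/3   0 ]
  [ 2  0     0    -4   0 ]
r4 ← r4 − 2·r1
  [ 1  0  -1/6  -7/3  -1 ]
  [ 0  1   1/3  -1/3   0 ]
  [ 0  0  -1/3  -2/3   0 ]
  [ 0  0   1/3   2/3   2 ]
r3 ← -3·r3
  [ 1  0  -1/6  -7/3  -1 ]
  [ 0  1   1/3  -1/3   0 ]
  [ 0  0     1     2   0 ]
  [ 0  0   1/3   2/3   2 ]
r4 ← r4 − 1/3·r3
  [ 1  0  -1/6  -7/3  -1 ]
  [ 0  1   1/3  -1/3   0 ]
  [ 0  0     1     2   0 ]
  [ 0  0     0     0   2 ]
r4 ← 1/2·r4
  [ 1  0  -1/6  -7/3  -1 ]
  [ 0  1   1/3  -1/3   0 ]
  [ 0  0     1     2   0 ]
  [ 0  0     0     0   1 ]
r1 ← r1 + r4
  [ 1  0  -1/6  -7/3  0 ]
  [ 0  1   1/3  -1/3  0 ]
  [ 0  0     1     2  0 ]
  [ 0  0     0     0  1 ]
r2 ← r2 − 1/3·r3
  [ 1  0  -1/6  -7/3  0 ]
  [ 0  1     0    -1  0 ]
  [ 0  0     1     2  0 ]
  [ 0  0     0     0  1 ]
r1 ← r1 + 1/6·r3
  [ 1  0  0  -2  0 ]
  [ 0  1  0  -1  0 ]
  [ 0  0  1   2  0 ]
  [ 0  0  0   0  1 ]
Pivot columns are the columns containing a leading 1.

1, 2, 3, 5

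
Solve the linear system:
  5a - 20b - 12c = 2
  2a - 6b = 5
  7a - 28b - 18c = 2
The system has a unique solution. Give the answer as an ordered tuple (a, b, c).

(4, 1/2, 2/3)

Form the augmented matrix and row-reduce:
  [ 5  -20  -12  |  2 ]
  [ 2   -6    0  |  5 ]
  [ 7  -28  -18  |  2 ]
ρ1 ← 1/5·ρ1
  [ 1   -4  -12/5  |  2/5 ]
  [ 2   -6      0  |    5 ]
  [ 7  -28    -18  |    2 ]
ρ2 ← ρ2 − 2·ρ1
  [ 1   -4  -12/5  |   2/5 ]
  [ 0    2   24/5  |  21/5 ]
  [ 7  -28    -18  |     2 ]
ρ3 ← ρ3 − 7·ρ1
  [ 1  -4  -12/5  |   2/5 ]
  [ 0   2   24/5  |  21/5 ]
  [ 0   0   -6/5  |  -4/5 ]
ρ2 ← 1/2·ρ2
  [ 1  -4  -12/5  |    2/5 ]
  [ 0   1   12/5  |  21/10 ]
  [ 0   0   -6/5  |   -4/5 ]
ρ3 ← -5/6·ρ3
  [ 1  -4  -12/5  |    2/5 ]
  [ 0   1   12/5  |  21/10 ]
  [ 0   0      1  |    2/3 ]
ρ2 ← ρ2 − 12/5·ρ3
  [ 1  -4  -12/5  |  2/5 ]
  [ 0   1      0  |  1/2 ]
  [ 0   0      1  |  2/3 ]
ρ1 ← ρ1 + 12/5·ρ3
  [ 1  -4  0  |    2 ]
  [ 0   1  0  |  1/2 ]
  [ 0   0  1  |  2/3 ]
ρ1 ← ρ1 + 4·ρ2
  [ 1  0  0  |    4 ]
  [ 0  1  0  |  1/2 ]
  [ 0  0  1  |  2/3 ]
Reading off the last column: a = 4, b = 1/2, c = 2/3.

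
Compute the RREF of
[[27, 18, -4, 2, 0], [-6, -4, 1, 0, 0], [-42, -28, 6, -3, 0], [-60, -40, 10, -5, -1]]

[[1, 2/3, 0, 0, 0], [0, 0, 1, 0, 0], [0, 0, 0, 1, 0], [0, 0, 0, 0, 1]]

ρ1 ← 1/27·ρ1
  [   1  2/3  -4/27  2/27   0 ]
  [  -6   -4      1     0   0 ]
  [ -42  -28      6    -3   0 ]
  [ -60  -40     10    -5  -1 ]
ρ2 ← ρ2 + 6·ρ1
  [   1  2/3  -4/27  2/27   0 ]
  [   0    0    1/9   4/9   0 ]
  [ -42  -28      6    -3   0 ]
  [ -60  -40     10    -5  -1 ]
ρ3 ← ρ3 + 42·ρ1
  [   1  2/3  -4/27  2/27   0 ]
  [   0    0    1/9   4/9   0 ]
  [   0    0   -2/9   1/9   0 ]
  [ -60  -40     10    -5  -1 ]
ρ4 ← ρ4 + 60·ρ1
  [ 1  2/3  -4/27  2/27   0 ]
  [ 0    0    1/9   4/9   0 ]
  [ 0    0   -2/9   1/9   0 ]
  [ 0    0   10/9  -5/9  -1 ]
ρ2 ← 9·ρ2
  [ 1  2/3  -4/27  2/27   0 ]
  [ 0    0      1     4   0 ]
  [ 0    0   -2/9   1/9   0 ]
  [ 0    0   10/9  -5/9  -1 ]
ρ3 ← ρ3 + 2/9·ρ2
  [ 1  2/3  -4/27  2/27   0 ]
  [ 0    0      1     4   0 ]
  [ 0    0      0     1   0 ]
  [ 0    0   10/9  -5/9  -1 ]
ρ4 ← ρ4 − 10/9·ρ2
  [ 1  2/3  -4/27  2/27   0 ]
  [ 0    0      1     4   0 ]
  [ 0    0      0     1   0 ]
  [ 0    0      0    -5  -1 ]
ρ4 ← ρ4 + 5·ρ3
  [ 1  2/3  -4/27  2/27   0 ]
  [ 0    0      1     4   0 ]
  [ 0    0      0     1   0 ]
  [ 0    0      0     0  -1 ]
ρ4 ← -1·ρ4
  [ 1  2/3  -4/27  2/27  0 ]
  [ 0    0      1     4  0 ]
  [ 0    0      0     1  0 ]
  [ 0    0      0     0  1 ]
ρ2 ← ρ2 − 4·ρ3
  [ 1  2/3  -4/27  2/27  0 ]
  [ 0    0      1     0  0 ]
  [ 0    0      0     1  0 ]
  [ 0    0      0     0  1 ]
ρ1 ← ρ1 − 2/27·ρ3
  [ 1  2/3  -4/27  0  0 ]
  [ 0    0      1  0  0 ]
  [ 0    0      0  1  0 ]
  [ 0    0      0  0  1 ]
ρ1 ← ρ1 + 4/27·ρ2
  [ 1  2/3  0  0  0 ]
  [ 0    0  1  0  0 ]
  [ 0    0  0  1  0 ]
  [ 0    0  0  0  1 ]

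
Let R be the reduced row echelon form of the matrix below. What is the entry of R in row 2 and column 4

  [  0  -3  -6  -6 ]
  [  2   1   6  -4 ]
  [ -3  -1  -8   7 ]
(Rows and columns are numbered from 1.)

2

R1 ↔ R2
  [  2   1   6  -4 ]
  [  0  -3  -6  -6 ]
  [ -3  -1  -8   7 ]
R1 ← 1/2·R1
  [  1  1/2   3  -2 ]
  [  0   -3  -6  -6 ]
  [ -3   -1  -8   7 ]
R3 ← R3 + 3·R1
  [ 1  1/2   3  -2 ]
  [ 0   -3  -6  -6 ]
  [ 0  1/2   1   1 ]
R2 ← -1/3·R2
  [ 1  1/2  3  -2 ]
  [ 0    1  2   2 ]
  [ 0  1/2  1   1 ]
R3 ← R3 − 1/2·R2
  [ 1  1/2  3  -2 ]
  [ 0    1  2   2 ]
  [ 0    0  0   0 ]
R1 ← R1 − 1/2·R2
  [ 1  0  2  -3 ]
  [ 0  1  2   2 ]
  [ 0  0  0   0 ]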